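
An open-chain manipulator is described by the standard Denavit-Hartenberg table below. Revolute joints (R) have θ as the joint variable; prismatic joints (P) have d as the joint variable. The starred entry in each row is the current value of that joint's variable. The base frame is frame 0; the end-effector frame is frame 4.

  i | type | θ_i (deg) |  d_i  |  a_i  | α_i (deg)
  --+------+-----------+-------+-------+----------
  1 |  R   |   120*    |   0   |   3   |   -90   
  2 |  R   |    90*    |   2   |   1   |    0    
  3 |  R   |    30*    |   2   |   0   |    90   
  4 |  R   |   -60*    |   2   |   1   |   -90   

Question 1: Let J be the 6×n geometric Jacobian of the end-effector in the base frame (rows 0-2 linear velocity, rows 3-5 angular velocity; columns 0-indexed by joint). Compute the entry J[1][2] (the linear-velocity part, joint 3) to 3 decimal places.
axis z_2 = (-0.8660,-0.5000,0.0000); lever o_n−o_2 = (-1.7231,0.7165,-1.4330)
cross product → J_v[:, 2] = (0.7165,-1.2410,-1.4821)
J_ω[:, 2] = z_2
entry J[1][2] = -1.2410

-1.241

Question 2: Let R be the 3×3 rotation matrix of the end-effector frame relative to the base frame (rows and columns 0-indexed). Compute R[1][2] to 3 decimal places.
End-effector z-axis (col 2 of R) = (-0.2165,-0.6250,-0.7500)
R[1][2] = -0.6250

-0.625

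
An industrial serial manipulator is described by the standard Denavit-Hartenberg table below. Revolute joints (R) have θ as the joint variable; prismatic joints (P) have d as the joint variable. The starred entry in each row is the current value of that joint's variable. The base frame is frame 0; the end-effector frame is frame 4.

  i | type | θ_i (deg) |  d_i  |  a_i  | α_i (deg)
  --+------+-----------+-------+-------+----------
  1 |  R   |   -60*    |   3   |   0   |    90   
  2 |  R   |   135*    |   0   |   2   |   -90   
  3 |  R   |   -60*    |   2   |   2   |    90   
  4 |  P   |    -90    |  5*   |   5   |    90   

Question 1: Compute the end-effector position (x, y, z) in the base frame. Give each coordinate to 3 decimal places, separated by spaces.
-2.134 -4.768 4.181

after link 1: o_1 = (0.0000, 0.0000, 3.0000)
after link 2: o_2 = (-0.7071, 1.2247, 4.4142)
after link 3: o_3 = (-3.2678, 2.1958, 3.7071)
after link 4: o_4 = (-2.1341, -4.7677, 4.1808)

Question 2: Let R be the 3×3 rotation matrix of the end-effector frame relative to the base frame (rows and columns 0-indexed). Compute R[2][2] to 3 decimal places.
End-effector z-axis (col 2 of R) = (0.9268,0.1268,-0.3536)
R[2][2] = -0.3536

-0.354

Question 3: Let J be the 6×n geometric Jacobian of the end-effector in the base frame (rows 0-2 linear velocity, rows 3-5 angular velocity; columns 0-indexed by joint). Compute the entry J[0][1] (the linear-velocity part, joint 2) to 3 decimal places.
-0.590

axis z_1 = (-0.8660,-0.5000,0.0000); lever o_n−o_1 = (-2.1341,-4.7677,1.1808)
cross product → J_v[:, 1] = (-0.5904,1.0226,3.0619)
J_ω[:, 1] = z_1
entry J[0][1] = -0.5904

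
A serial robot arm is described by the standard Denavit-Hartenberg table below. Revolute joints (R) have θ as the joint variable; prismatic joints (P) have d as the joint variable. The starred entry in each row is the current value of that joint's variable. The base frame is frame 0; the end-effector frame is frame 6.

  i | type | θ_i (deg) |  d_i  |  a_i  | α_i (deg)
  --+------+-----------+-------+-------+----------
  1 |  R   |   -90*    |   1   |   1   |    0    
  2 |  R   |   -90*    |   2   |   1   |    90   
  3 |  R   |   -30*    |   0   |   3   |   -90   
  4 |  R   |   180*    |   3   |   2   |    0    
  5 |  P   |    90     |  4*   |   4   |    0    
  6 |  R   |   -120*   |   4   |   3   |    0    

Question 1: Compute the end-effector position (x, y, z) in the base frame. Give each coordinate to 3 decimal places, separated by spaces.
after link 1: o_1 = (0.0000, -1.0000, 1.0000)
after link 2: o_2 = (-1.0000, -1.0000, 3.0000)
after link 3: o_3 = (-3.5981, -1.0000, 1.5000)
after link 4: o_4 = (-3.3660, -1.0000, 5.0981)
after link 5: o_5 = (-5.3660, 3.0000, 8.5622)
after link 6: o_6 = (-5.1160, 1.5000, 13.3253)

-5.116 1.500 13.325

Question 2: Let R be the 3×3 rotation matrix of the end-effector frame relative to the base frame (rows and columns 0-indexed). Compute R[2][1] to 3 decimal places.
0.250

End-effector y-axis (col 1 of R) = (0.4330,0.8660,0.2500)
R[2][1] = 0.2500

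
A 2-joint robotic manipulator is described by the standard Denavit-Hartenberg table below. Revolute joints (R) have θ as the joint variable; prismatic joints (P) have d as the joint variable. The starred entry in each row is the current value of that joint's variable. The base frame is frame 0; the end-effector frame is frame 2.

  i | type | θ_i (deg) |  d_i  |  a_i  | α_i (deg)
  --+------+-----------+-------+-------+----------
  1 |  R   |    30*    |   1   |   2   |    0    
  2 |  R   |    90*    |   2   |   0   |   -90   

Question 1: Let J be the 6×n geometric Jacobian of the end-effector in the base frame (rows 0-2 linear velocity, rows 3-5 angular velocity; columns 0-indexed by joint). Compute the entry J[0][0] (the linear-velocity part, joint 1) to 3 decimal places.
axis z_0 = ẑ; lever o_n−o_0 = (1.7321,1.0000,3.0000)
cross product → J_v[:, 0] = (-1.0000,1.7321,0.0000)
J_ω[:, 0] = z_0
entry J[0][0] = -1.0000

-1.000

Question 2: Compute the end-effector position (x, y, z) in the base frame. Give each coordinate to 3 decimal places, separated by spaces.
after link 1: o_1 = (1.7321, 1.0000, 1.0000)
after link 2: o_2 = (1.7321, 1.0000, 3.0000)

1.732 1.000 3.000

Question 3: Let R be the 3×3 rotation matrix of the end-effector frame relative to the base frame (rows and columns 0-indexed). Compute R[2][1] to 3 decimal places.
-1.000

End-effector y-axis (col 1 of R) = (-0.0000,-0.0000,-1.0000)
R[2][1] = -1.0000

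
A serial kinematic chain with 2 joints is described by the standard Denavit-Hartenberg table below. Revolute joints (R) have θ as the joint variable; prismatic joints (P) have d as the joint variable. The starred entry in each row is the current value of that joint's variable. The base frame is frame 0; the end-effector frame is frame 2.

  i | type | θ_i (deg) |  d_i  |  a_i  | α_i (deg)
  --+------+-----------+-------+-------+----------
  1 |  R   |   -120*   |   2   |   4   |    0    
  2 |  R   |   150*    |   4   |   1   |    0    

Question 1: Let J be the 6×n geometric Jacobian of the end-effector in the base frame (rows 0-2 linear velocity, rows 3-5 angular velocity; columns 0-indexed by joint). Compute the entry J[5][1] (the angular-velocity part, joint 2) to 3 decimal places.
axis z_1 = (0.0000,0.0000,1.0000); lever o_n−o_1 = (0.8660,0.5000,4.0000)
cross product → J_v[:, 1] = (-0.5000,0.8660,0.0000)
J_ω[:, 1] = z_1
entry J[5][1] = 1.0000

1.000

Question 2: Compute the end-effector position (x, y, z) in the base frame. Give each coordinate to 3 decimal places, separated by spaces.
-1.134 -2.964 6.000

after link 1: o_1 = (-2.0000, -3.4641, 2.0000)
after link 2: o_2 = (-1.1340, -2.9641, 6.0000)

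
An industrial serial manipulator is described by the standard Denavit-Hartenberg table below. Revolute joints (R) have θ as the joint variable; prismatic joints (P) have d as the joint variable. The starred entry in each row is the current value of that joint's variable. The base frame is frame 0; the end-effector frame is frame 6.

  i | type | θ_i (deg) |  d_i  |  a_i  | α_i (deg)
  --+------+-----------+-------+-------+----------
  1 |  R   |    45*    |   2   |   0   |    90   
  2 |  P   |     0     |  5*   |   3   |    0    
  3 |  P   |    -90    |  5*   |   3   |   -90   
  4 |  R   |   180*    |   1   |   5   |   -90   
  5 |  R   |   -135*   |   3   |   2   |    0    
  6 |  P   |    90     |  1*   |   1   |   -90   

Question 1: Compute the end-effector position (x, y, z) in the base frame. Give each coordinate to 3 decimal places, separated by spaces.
14.228 -5.571 3.293

after link 1: o_1 = (0.0000, 0.0000, 2.0000)
after link 2: o_2 = (5.6569, -1.4142, 2.0000)
after link 3: o_3 = (9.1924, -4.9497, -1.0000)
after link 4: o_4 = (9.8995, -4.2426, 4.0000)
after link 5: o_5 = (13.0208, -5.3640, 2.5858)
after link 6: o_6 = (14.2279, -5.5711, 3.2929)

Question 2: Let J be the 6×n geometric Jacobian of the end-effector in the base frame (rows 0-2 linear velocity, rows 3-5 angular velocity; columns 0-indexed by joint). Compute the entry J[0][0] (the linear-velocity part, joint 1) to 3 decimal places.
5.571

axis z_0 = ẑ; lever o_n−o_0 = (14.2279,-5.5711,3.2929)
cross product → J_v[:, 0] = (5.5711,14.2279,-0.0000)
J_ω[:, 0] = z_0
entry J[0][0] = 5.5711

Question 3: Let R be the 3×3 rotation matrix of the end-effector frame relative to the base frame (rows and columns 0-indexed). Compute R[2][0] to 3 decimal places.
End-effector x-axis (col 0 of R) = (0.5000,0.5000,0.7071)
R[2][0] = 0.7071

0.707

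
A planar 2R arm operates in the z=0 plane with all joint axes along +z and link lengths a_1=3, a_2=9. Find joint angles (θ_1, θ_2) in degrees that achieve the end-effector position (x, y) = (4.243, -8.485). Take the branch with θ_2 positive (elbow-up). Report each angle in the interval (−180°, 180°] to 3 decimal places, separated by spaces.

cos θ_2 = (89.9983−3²−9²)/(2·3·9) = -0.0000; θ_2 = 90.0018° (elbow-up)
β = atan2(-8.4850,4.2430) = -63.4322°; ψ = atan2(9.0000,2.9997) = 71.5667°
θ_1 = β − ψ = -134.9989°

-134.999 90.002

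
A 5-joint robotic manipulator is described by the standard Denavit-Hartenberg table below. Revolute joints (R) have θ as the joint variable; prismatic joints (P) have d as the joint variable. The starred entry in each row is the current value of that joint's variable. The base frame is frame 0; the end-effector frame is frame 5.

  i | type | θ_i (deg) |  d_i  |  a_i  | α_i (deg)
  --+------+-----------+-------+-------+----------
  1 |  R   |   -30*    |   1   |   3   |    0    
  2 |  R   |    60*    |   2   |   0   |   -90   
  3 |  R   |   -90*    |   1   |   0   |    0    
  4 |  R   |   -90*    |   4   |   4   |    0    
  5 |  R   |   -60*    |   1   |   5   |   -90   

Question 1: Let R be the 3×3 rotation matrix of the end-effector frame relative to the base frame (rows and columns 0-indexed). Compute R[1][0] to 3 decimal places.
-0.250

End-effector x-axis (col 0 of R) = (-0.4330,-0.2500,-0.8660)
R[1][0] = -0.2500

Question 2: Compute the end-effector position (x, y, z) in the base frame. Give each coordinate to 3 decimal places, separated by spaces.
after link 1: o_1 = (2.5981, -1.5000, 1.0000)
after link 2: o_2 = (2.5981, -1.5000, 3.0000)
after link 3: o_3 = (2.0981, -0.6340, 3.0000)
after link 4: o_4 = (-3.3660, 0.8301, 3.0000)
after link 5: o_5 = (-6.0311, 0.4462, -1.3301)

-6.031 0.446 -1.330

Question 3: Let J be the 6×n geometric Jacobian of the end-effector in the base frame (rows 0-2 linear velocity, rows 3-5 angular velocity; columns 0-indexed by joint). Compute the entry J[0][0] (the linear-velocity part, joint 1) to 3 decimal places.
axis z_0 = ẑ; lever o_n−o_0 = (-6.0311,0.4462,-1.3301)
cross product → J_v[:, 0] = (-0.4462,-6.0311,0.0000)
J_ω[:, 0] = z_0
entry J[0][0] = -0.4462

-0.446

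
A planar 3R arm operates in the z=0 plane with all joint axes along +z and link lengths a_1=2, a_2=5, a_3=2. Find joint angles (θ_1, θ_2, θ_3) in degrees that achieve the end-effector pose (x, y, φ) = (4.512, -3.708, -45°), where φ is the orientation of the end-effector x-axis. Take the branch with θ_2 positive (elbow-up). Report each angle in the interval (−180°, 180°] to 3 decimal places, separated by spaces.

wrist centre = target − a_3·(cos φ, sin φ) = (3.0978, -2.2938)
cos θ_2 = (14.8577−2²−5²)/(2·2·5) = -0.7071; θ_2 = 135.0005° (elbow-up)
β = atan2(-2.2938,3.0978) = -36.5185°; ψ = atan2(3.5355,-1.5356) = 113.4766°
θ_1 = β − ψ = -149.9951°
θ_3 = φ − θ_1 − θ_2 = -30.0054° (wrapped to (-180°,180°])

-149.995 135.001 -30.005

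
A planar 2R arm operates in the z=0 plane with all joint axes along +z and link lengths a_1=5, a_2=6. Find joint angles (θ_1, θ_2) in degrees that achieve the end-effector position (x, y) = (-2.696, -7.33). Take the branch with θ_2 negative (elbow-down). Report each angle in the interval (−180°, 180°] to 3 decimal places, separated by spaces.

cos θ_2 = (60.9973−5²−6²)/(2·5·6) = -0.0000; θ_2 = -90.0026° (elbow-down)
β = atan2(-7.3300,-2.6960) = -110.1937°; ψ = atan2(-6.0000,4.9997) = -50.1959°
θ_1 = β − ψ = -59.9978°

-59.998 -90.003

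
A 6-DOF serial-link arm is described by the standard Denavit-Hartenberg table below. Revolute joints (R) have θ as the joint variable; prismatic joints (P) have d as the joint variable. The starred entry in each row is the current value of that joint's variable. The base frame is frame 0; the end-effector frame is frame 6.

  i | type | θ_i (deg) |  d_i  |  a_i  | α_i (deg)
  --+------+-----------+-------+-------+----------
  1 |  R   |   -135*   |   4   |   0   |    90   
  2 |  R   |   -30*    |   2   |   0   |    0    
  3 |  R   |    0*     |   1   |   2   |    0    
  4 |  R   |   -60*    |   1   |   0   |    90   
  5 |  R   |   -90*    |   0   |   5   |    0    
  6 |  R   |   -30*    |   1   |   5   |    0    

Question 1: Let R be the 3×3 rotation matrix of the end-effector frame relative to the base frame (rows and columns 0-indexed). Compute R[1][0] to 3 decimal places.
-0.612

End-effector x-axis (col 0 of R) = (0.6124,-0.6124,0.5000)
R[1][0] = -0.6124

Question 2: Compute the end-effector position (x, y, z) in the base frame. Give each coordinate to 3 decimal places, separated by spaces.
3.251 -4.287 5.500

after link 1: o_1 = (0.0000, 0.0000, 4.0000)
after link 2: o_2 = (-1.4142, 1.4142, 4.0000)
after link 3: o_3 = (-3.3461, 0.8966, 3.0000)
after link 4: o_4 = (-4.0532, 1.6037, 3.0000)
after link 5: o_5 = (-0.5176, -1.9319, 3.0000)
after link 6: o_6 = (3.2513, -4.2866, 5.5000)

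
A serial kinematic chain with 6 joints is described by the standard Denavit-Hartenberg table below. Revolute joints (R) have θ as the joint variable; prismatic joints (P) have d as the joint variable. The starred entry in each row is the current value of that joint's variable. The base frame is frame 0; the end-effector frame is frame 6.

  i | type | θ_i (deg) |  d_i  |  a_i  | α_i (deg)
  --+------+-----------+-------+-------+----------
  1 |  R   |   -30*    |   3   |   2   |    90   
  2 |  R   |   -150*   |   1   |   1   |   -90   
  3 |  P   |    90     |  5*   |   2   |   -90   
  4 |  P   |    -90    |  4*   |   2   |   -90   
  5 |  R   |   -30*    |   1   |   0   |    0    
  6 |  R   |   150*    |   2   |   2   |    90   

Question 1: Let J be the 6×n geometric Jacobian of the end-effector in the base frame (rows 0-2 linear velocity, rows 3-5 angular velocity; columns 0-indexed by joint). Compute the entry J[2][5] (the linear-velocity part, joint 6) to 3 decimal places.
2.000

axis z_5 = (0.5000,0.8660,-0.0000); lever o_n−o_5 = (-0.7321,2.7321,0.0000)
cross product → J_v[:, 5] = (0.0000,-0.0000,2.0000)
J_ω[:, 5] = z_5
entry J[2][5] = 2.0000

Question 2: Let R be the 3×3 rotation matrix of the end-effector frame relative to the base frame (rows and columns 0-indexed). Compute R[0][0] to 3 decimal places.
-0.866

End-effector x-axis (col 0 of R) = (-0.8660,0.5000,0.0000)
R[0][0] = -0.8660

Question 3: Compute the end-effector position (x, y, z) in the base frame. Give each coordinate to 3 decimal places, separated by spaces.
after link 1: o_1 = (1.7321, -1.0000, 3.0000)
after link 2: o_2 = (0.4821, -1.4330, 2.5000)
after link 3: o_3 = (3.6471, -0.9510, -1.8301)
after link 4: o_4 = (7.5131, -3.1830, -1.5622)
after link 5: o_5 = (8.0131, -2.3170, -1.5622)
after link 6: o_6 = (7.2811, 0.4151, -1.5622)

7.281 0.415 -1.562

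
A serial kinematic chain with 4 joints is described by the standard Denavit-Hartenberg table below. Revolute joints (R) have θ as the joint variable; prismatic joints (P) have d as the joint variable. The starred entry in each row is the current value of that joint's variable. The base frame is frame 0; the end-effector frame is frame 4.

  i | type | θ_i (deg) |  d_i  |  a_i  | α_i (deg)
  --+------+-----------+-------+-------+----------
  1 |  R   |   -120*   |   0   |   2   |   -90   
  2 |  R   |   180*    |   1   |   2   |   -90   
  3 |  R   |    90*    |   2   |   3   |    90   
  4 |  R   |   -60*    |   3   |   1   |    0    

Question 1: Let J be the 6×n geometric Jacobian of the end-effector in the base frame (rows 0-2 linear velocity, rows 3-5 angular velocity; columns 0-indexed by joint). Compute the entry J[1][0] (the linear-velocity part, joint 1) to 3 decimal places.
axis z_0 = ẑ; lever o_n−o_0 = (-0.6651,3.8481,1.1340)
cross product → J_v[:, 0] = (-3.8481,-0.6651,0.0000)
J_ω[:, 0] = z_0
entry J[1][0] = -0.6651

-0.665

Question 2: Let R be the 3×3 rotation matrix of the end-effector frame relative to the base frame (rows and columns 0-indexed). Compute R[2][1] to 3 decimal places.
0.500

End-effector y-axis (col 1 of R) = (-0.7500,0.4330,0.5000)
R[2][1] = 0.5000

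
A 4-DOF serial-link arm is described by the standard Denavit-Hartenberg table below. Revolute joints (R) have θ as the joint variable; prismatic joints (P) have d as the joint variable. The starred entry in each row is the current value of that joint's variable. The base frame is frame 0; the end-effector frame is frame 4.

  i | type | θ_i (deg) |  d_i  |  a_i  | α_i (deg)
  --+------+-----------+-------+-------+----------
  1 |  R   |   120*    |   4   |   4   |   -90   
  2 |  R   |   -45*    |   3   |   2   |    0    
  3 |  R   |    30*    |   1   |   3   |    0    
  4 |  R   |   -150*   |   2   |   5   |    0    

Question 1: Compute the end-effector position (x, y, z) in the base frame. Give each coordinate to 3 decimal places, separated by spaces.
-6.937 0.016 7.485

after link 1: o_1 = (-2.0000, 3.4641, 4.0000)
after link 2: o_2 = (-5.3052, 3.1888, 5.4142)
after link 3: o_3 = (-7.6201, 5.1984, 6.1907)
after link 4: o_4 = (-6.9373, 0.0158, 7.4848)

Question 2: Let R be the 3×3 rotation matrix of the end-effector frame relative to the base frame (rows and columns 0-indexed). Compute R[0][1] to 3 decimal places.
End-effector y-axis (col 1 of R) = (-0.1294,0.2241,0.9659)
R[0][1] = -0.1294

-0.129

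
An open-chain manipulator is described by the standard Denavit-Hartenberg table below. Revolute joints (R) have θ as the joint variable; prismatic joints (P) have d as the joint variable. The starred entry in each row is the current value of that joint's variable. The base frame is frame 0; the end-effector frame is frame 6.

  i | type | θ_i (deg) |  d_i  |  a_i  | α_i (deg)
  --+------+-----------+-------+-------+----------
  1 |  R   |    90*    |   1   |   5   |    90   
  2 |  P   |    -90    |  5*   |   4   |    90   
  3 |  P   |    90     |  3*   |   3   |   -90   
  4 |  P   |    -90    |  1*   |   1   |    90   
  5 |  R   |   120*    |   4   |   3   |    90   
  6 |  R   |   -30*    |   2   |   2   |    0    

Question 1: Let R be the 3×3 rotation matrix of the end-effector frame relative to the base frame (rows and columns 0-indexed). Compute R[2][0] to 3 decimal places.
End-effector x-axis (col 0 of R) = (0.5000,0.4330,0.7500)
R[2][0] = 0.7500

0.750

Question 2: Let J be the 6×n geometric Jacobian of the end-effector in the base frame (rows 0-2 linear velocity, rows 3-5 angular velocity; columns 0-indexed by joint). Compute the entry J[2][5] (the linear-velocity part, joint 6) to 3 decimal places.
0.866

axis z_5 = (0.0000,-0.8660,0.5000); lever o_n−o_5 = (1.0000,-0.8660,2.5000)
cross product → J_v[:, 5] = (-1.7321,0.5000,0.8660)
J_ω[:, 5] = z_5
entry J[2][5] = 0.8660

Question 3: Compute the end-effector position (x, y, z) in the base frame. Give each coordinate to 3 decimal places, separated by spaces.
after link 1: o_1 = (0.0000, 5.0000, 1.0000)
after link 2: o_2 = (5.0000, 5.0000, -3.0000)
after link 3: o_3 = (8.0000, 2.0000, -3.0000)
after link 4: o_4 = (8.0000, 1.0000, -2.0000)
after link 5: o_5 = (4.0000, 2.5000, 0.5981)
after link 6: o_6 = (5.0000, 1.6340, 3.0981)

5.000 1.634 3.098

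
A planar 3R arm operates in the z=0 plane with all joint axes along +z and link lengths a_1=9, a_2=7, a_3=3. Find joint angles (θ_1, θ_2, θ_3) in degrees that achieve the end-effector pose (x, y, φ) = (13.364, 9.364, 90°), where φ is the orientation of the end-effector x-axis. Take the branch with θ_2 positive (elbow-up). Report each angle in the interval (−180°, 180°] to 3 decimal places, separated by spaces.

wrist centre = target − a_3·(cos φ, sin φ) = (13.3640, 6.3640)
cos θ_2 = (219.0970−9²−7²)/(2·9·7) = 0.7071; θ_2 = 44.9990° (elbow-up)
β = atan2(6.3640,13.3640) = 25.4640°; ψ = atan2(4.9497,13.9498) = 19.5356°
θ_1 = β − ψ = 5.9284°
θ_3 = φ − θ_1 − θ_2 = 39.0726° (wrapped to (-180°,180°])

5.928 44.999 39.073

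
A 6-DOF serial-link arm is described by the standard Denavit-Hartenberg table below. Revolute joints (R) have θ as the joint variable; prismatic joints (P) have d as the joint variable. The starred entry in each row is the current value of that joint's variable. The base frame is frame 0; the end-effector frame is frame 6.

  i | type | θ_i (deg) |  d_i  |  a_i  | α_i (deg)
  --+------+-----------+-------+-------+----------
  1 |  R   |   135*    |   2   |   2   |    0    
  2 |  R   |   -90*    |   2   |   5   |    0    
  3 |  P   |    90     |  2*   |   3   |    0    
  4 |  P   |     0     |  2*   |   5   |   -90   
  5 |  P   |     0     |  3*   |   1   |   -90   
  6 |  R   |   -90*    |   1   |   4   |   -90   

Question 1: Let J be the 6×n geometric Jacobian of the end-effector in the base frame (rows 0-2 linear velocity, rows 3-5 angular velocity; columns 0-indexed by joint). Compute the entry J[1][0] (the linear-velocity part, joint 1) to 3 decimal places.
-9.192

axis z_0 = ẑ; lever o_n−o_0 = (-9.1924,6.3640,7.0000)
cross product → J_v[:, 0] = (-6.3640,-9.1924,0.0000)
J_ω[:, 0] = z_0
entry J[1][0] = -9.1924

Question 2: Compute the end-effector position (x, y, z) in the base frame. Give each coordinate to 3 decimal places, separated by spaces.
after link 1: o_1 = (-1.4142, 1.4142, 2.0000)
after link 2: o_2 = (2.1213, 4.9497, 4.0000)
after link 3: o_3 = (0.0000, 7.0711, 6.0000)
after link 4: o_4 = (-3.5355, 10.6066, 8.0000)
after link 5: o_5 = (-6.3640, 9.1924, 8.0000)
after link 6: o_6 = (-9.1924, 6.3640, 7.0000)

-9.192 6.364 7.000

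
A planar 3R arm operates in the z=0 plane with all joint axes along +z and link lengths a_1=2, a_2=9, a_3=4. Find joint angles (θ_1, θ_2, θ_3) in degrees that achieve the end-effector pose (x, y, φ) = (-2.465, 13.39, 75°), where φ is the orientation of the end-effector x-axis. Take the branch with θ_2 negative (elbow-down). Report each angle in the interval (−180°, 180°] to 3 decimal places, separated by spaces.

160.345 -59.996 -25.349

wrist centre = target − a_3·(cos φ, sin φ) = (-3.5003, 9.5263)
cos θ_2 = (103.0023−2²−9²)/(2·2·9) = 0.5001; θ_2 = -59.9958° (elbow-down)
β = atan2(9.5263,-3.5003) = 110.1750°; ψ = atan2(-7.7939,6.5006) = -50.1699°
θ_1 = β − ψ = 160.3449°
θ_3 = φ − θ_1 − θ_2 = -25.3491° (wrapped to (-180°,180°])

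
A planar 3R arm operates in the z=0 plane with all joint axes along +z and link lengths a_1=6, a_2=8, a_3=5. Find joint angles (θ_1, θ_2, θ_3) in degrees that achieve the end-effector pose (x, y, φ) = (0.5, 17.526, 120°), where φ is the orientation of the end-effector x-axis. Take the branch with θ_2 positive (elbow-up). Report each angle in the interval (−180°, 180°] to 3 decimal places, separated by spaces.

59.995 30.009 29.997

wrist centre = target − a_3·(cos φ, sin φ) = (3.0000, 13.1959)
cos θ_2 = (183.1311−6²−8²)/(2·6·8) = 0.8659; θ_2 = 30.0088° (elbow-up)
β = atan2(13.1959,3.0000) = 77.1919°; ψ = atan2(4.0011,12.9276) = 17.1972°
θ_1 = β − ψ = 59.9947°
θ_3 = φ − θ_1 − θ_2 = 29.9965° (wrapped to (-180°,180°])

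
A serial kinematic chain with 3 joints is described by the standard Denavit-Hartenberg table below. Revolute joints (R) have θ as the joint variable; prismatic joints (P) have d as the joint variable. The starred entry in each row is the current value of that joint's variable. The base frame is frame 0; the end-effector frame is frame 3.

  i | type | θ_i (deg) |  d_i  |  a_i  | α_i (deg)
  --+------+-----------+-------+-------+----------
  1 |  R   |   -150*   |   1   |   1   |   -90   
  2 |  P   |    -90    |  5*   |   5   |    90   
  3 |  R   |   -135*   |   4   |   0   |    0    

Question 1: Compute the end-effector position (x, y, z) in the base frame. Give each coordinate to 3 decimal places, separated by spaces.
5.098 -2.830 6.000

after link 1: o_1 = (-0.8660, -0.5000, 1.0000)
after link 2: o_2 = (1.6340, -4.8301, 6.0000)
after link 3: o_3 = (5.0981, -2.8301, 6.0000)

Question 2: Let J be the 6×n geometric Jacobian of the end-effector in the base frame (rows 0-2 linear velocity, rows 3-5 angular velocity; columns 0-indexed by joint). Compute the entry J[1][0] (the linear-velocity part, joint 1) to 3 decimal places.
axis z_0 = ẑ; lever o_n−o_0 = (5.0981,-2.8301,6.0000)
cross product → J_v[:, 0] = (2.8301,5.0981,-0.0000)
J_ω[:, 0] = z_0
entry J[1][0] = 5.0981

5.098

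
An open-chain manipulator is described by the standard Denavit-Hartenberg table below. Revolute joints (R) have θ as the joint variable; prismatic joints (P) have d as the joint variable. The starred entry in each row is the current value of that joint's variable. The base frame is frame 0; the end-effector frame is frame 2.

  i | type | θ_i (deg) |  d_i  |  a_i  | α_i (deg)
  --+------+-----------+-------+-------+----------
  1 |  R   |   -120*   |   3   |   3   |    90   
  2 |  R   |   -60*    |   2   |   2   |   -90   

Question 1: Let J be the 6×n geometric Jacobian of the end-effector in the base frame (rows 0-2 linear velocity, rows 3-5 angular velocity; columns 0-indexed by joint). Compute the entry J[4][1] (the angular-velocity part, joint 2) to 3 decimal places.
axis z_1 = (-0.8660,0.5000,0.0000); lever o_n−o_1 = (-2.2321,0.1340,-1.7321)
cross product → J_v[:, 1] = (-0.8660,-1.5000,1.0000)
J_ω[:, 1] = z_1
entry J[4][1] = 0.5000

0.500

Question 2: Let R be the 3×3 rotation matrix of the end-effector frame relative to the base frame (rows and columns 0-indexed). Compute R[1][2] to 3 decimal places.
End-effector z-axis (col 2 of R) = (-0.4330,-0.7500,0.5000)
R[1][2] = -0.7500

-0.750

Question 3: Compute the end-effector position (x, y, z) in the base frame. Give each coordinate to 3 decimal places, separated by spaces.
-3.732 -2.464 1.268

after link 1: o_1 = (-1.5000, -2.5981, 3.0000)
after link 2: o_2 = (-3.7321, -2.4641, 1.2679)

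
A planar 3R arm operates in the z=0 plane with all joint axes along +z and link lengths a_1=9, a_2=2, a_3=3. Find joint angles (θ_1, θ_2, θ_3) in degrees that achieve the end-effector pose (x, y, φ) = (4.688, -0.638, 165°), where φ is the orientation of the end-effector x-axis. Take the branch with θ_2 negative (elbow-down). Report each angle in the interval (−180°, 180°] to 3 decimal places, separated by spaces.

-0.002 -134.999 -60.000

wrist centre = target − a_3·(cos φ, sin φ) = (7.5858, -1.4145)
cos θ_2 = (59.5447−9²−2²)/(2·9·2) = -0.7071; θ_2 = -134.9988° (elbow-down)
β = atan2(-1.4145,7.5858) = -10.5622°; ψ = atan2(-1.4142,7.5858) = -10.5606°
θ_1 = β − ψ = -0.0016°
θ_3 = φ − θ_1 − θ_2 = -59.9996° (wrapped to (-180°,180°])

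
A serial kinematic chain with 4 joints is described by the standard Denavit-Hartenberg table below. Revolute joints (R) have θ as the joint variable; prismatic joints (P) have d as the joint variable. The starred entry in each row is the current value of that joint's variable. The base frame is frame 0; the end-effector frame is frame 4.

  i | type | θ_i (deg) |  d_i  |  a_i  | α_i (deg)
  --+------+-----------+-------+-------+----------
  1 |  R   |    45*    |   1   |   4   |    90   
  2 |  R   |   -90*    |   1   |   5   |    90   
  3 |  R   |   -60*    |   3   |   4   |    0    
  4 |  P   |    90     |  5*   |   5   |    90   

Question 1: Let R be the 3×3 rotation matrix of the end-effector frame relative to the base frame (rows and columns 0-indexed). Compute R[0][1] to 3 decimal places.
-0.707

End-effector y-axis (col 1 of R) = (-0.7071,-0.7071,-0.0000)
R[0][1] = -0.7071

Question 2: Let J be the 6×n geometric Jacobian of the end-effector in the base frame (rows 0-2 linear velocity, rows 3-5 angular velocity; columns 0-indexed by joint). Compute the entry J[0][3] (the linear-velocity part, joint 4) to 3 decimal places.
prismatic axis z_3 = (-0.7071,-0.7071,-0.0000)
J_v[:, 3] = z_3; J_ω[:, 3] = (0,0,0)
entry J[0][3] = -0.7071

-0.707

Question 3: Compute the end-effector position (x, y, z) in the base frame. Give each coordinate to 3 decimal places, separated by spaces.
-2.803 -2.854 -10.330

after link 1: o_1 = (2.8284, 2.8284, 1.0000)
after link 2: o_2 = (3.5355, 2.1213, -4.0000)
after link 3: o_3 = (-1.0353, 2.4495, -6.0000)
after link 4: o_4 = (-2.8030, -2.8538, -10.3301)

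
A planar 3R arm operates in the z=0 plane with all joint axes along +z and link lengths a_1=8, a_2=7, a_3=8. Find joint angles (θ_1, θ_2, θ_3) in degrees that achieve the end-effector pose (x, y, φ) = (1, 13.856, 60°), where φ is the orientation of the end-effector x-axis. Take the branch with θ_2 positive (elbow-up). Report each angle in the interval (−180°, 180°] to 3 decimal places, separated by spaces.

wrist centre = target − a_3·(cos φ, sin φ) = (-3.0000, 6.9278)
cos θ_2 = (56.9944−8²−7²)/(2·8·7) = -0.5001; θ_2 = 120.0033° (elbow-up)
β = atan2(6.9278,-3.0000) = 113.4145°; ψ = atan2(6.0620,4.4996) = 53.4145°
θ_1 = β − ψ = 60.0000°
θ_3 = φ − θ_1 − θ_2 = -120.0033° (wrapped to (-180°,180°])

60.000 120.003 -120.003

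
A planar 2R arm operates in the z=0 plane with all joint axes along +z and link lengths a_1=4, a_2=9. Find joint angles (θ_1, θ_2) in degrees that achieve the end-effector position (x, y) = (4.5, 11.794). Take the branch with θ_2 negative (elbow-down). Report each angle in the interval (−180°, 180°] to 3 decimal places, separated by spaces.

cos θ_2 = (159.3484−4²−9²)/(2·4·9) = 0.8660; θ_2 = -30.0086° (elbow-down)
β = atan2(11.7940,4.5000) = 69.1156°; ψ = atan2(-4.5012,11.7936) = -20.8900°
θ_1 = β − ψ = 90.0057°

90.006 -30.009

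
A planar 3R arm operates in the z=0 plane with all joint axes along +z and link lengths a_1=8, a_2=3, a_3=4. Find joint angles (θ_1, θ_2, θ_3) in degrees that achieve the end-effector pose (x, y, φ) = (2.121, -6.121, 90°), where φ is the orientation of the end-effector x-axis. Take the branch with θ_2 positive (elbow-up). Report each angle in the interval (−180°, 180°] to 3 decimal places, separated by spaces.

wrist centre = target − a_3·(cos φ, sin φ) = (2.1210, -10.1210)
cos θ_2 = (106.9333−8²−3²)/(2·8·3) = 0.7069; θ_2 = 45.0132° (elbow-up)
β = atan2(-10.1210,2.1210) = -78.1641°; ψ = atan2(2.1218,10.1208) = 11.8405°
θ_1 = β − ψ = -90.0046°
θ_3 = φ − θ_1 − θ_2 = 134.9913° (wrapped to (-180°,180°])

-90.005 45.013 134.991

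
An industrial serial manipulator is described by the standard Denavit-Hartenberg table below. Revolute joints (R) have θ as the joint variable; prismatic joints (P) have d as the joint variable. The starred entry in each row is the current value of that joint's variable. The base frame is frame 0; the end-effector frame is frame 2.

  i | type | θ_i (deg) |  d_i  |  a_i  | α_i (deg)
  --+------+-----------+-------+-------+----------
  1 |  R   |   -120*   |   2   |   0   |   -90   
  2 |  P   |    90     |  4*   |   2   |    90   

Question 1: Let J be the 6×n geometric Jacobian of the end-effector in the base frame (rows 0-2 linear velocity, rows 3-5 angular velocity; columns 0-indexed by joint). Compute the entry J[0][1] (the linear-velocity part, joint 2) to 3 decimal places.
prismatic axis z_1 = (0.8660,-0.5000,0.0000)
J_v[:, 1] = z_1; J_ω[:, 1] = (0,0,0)
entry J[0][1] = 0.8660

0.866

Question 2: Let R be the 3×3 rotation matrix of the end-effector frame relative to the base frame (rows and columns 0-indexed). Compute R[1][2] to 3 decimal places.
End-effector z-axis (col 2 of R) = (-0.5000,-0.8660,0.0000)
R[1][2] = -0.8660

-0.866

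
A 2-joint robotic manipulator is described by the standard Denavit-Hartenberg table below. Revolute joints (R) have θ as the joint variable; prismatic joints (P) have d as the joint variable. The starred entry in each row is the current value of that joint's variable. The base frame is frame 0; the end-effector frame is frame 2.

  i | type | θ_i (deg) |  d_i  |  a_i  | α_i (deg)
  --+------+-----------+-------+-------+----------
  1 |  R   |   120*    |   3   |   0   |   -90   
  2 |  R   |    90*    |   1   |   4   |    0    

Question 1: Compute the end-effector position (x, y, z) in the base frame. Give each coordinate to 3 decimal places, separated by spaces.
-0.866 -0.500 -1.000

after link 1: o_1 = (0.0000, 0.0000, 3.0000)
after link 2: o_2 = (-0.8660, -0.5000, -1.0000)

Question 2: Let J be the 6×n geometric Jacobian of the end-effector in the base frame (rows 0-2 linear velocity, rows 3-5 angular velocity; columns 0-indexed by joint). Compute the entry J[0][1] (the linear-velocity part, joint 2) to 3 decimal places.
2.000

axis z_1 = (-0.8660,-0.5000,0.0000); lever o_n−o_1 = (-0.8660,-0.5000,-4.0000)
cross product → J_v[:, 1] = (2.0000,-3.4641,-0.0000)
J_ω[:, 1] = z_1
entry J[0][1] = 2.0000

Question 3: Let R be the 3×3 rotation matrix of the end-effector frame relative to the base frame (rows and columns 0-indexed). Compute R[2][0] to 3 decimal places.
End-effector x-axis (col 0 of R) = (-0.0000,0.0000,-1.0000)
R[2][0] = -1.0000

-1.000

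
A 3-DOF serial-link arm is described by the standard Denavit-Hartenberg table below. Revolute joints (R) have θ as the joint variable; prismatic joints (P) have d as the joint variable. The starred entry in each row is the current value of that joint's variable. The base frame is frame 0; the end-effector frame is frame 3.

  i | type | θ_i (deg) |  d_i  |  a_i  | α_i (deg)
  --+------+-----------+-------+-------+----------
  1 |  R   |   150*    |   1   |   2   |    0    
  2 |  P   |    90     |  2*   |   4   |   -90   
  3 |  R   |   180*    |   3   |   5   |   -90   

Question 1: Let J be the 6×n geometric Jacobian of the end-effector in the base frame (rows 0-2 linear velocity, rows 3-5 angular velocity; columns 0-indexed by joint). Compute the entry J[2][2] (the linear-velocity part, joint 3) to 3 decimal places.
axis z_2 = (0.8660,-0.5000,0.0000); lever o_n−o_2 = (5.0981,2.8301,-0.0000)
cross product → J_v[:, 2] = (0.0000,0.0000,5.0000)
J_ω[:, 2] = z_2
entry J[2][2] = 5.0000

5.000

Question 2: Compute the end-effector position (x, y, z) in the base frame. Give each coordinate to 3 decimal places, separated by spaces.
after link 1: o_1 = (-1.7321, 1.0000, 1.0000)
after link 2: o_2 = (-3.7321, -2.4641, 3.0000)
after link 3: o_3 = (1.3660, 0.3660, 3.0000)

1.366 0.366 3.000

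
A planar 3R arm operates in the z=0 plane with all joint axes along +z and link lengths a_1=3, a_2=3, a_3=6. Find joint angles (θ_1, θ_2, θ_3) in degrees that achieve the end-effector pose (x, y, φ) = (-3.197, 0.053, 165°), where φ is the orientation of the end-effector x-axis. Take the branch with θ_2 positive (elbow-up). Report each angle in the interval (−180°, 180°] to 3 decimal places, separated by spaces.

wrist centre = target − a_3·(cos φ, sin φ) = (2.5986, -1.4999)
cos θ_2 = (9.0022−3²−3²)/(2·3·3) = -0.4999; θ_2 = 119.9918° (elbow-up)
β = atan2(-1.4999,2.5986) = -29.9940°; ψ = atan2(2.5983,1.5004) = 59.9959°
θ_1 = β − ψ = -89.9899°
θ_3 = φ − θ_1 − θ_2 = 134.9981° (wrapped to (-180°,180°])

-89.990 119.992 134.998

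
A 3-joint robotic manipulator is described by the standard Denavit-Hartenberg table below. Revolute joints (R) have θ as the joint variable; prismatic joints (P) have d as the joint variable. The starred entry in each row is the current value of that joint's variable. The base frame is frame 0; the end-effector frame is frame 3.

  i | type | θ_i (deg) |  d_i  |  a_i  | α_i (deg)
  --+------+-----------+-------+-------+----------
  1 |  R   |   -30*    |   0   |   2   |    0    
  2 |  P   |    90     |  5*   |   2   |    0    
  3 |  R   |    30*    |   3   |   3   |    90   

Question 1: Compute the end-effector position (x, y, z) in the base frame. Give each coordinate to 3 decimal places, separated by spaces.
2.732 3.732 8.000

after link 1: o_1 = (1.7321, -1.0000, 0.0000)
after link 2: o_2 = (2.7321, 0.7321, 5.0000)
after link 3: o_3 = (2.7321, 3.7321, 8.0000)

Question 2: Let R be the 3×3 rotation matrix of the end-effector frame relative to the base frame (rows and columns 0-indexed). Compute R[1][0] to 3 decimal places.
1.000

End-effector x-axis (col 0 of R) = (0.0000,1.0000,0.0000)
R[1][0] = 1.0000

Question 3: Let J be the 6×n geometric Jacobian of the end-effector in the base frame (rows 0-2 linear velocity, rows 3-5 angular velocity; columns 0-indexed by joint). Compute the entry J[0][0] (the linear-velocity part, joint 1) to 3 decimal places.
axis z_0 = ẑ; lever o_n−o_0 = (2.7321,3.7321,8.0000)
cross product → J_v[:, 0] = (-3.7321,2.7321,0.0000)
J_ω[:, 0] = z_0
entry J[0][0] = -3.7321

-3.732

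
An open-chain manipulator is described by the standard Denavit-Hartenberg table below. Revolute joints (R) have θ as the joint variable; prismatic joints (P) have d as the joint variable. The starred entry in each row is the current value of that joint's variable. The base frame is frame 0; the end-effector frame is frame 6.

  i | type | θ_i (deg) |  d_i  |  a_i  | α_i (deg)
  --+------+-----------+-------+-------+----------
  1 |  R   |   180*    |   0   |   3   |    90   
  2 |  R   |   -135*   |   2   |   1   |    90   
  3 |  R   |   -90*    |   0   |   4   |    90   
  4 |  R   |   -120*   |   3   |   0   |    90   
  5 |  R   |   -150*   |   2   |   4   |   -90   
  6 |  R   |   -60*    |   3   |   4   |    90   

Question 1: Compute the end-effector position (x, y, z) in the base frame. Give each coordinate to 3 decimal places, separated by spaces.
3.739 0.884 1.651

after link 1: o_1 = (-3.0000, 0.0000, 0.0000)
after link 2: o_2 = (-2.2929, 2.0000, -0.7071)
after link 3: o_3 = (-2.2929, -2.0000, -0.7071)
after link 4: o_4 = (-4.4142, -2.0000, 1.4142)
after link 5: o_5 = (-0.1716, -2.0000, 2.8284)
after link 6: o_6 = (3.7395, 0.8840, 1.6510)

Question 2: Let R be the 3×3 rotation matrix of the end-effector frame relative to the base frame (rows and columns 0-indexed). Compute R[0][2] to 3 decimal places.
End-effector z-axis (col 2 of R) = (-0.5887,0.8080,0.0237)
R[0][2] = -0.5887

-0.589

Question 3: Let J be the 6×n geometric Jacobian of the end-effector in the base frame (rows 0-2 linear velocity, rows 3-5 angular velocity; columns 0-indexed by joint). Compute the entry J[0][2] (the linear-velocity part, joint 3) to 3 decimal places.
0.789

axis z_2 = (0.7071,-0.0000,0.7071); lever o_n−o_2 = (6.0324,-1.1160,2.3582)
cross product → J_v[:, 2] = (0.7891,2.5981,-0.7891)
J_ω[:, 2] = z_2
entry J[0][2] = 0.7891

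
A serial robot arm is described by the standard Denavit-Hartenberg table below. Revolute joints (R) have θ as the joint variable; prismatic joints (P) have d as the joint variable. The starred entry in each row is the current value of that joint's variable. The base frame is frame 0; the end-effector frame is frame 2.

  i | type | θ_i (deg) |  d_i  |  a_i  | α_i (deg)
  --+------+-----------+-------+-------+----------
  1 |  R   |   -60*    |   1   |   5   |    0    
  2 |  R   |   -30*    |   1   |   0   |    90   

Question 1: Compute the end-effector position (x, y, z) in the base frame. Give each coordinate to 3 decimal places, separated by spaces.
2.500 -4.330 2.000

after link 1: o_1 = (2.5000, -4.3301, 1.0000)
after link 2: o_2 = (2.5000, -4.3301, 2.0000)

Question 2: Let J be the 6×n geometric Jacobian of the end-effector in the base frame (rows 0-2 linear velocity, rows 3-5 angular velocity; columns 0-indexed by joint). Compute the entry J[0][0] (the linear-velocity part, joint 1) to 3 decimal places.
4.330

axis z_0 = ẑ; lever o_n−o_0 = (2.5000,-4.3301,2.0000)
cross product → J_v[:, 0] = (4.3301,2.5000,-0.0000)
J_ω[:, 0] = z_0
entry J[0][0] = 4.3301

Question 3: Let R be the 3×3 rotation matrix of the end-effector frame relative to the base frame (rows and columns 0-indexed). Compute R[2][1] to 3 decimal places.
1.000

End-effector y-axis (col 1 of R) = (0.0000,0.0000,1.0000)
R[2][1] = 1.0000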